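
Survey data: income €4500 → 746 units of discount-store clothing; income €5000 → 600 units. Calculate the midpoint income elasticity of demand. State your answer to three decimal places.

ΔQ = 600 − 746 = -146; midpoint Q̄ = (746 + 600)/2 = 673.
ΔI = 5000 − 4500 = 500; midpoint Ī = (4500 + 5000)/2 = 4750.
η = (ΔQ/Q̄) ÷ (ΔI/Ī) = (-146/673) ÷ (500/4750) = -2.061.

-2.061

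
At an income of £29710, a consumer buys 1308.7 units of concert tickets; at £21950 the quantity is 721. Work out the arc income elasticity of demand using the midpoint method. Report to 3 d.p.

1.928

ΔQ = 721 − 1308.7 = -587.7; midpoint Q̄ = (1308.7 + 721)/2 = 1014.85.
ΔI = 21950 − 29710 = -7760; midpoint Ī = (29710 + 21950)/2 = 25830.
η = (ΔQ/Q̄) ÷ (ΔI/Ī) = (-587.7/1014.85) ÷ (-7760/25830) = 1.928.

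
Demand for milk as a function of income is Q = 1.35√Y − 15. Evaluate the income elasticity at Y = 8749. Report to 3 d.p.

At Y = 8749: Q = 111.274.
dQ/dY = 1.35/(2√Y) = 0.00721647 at this income.
η = (dQ/dY)·(Y/Q) = 0.00721647 × (8749/111.274) = 0.567.

0.567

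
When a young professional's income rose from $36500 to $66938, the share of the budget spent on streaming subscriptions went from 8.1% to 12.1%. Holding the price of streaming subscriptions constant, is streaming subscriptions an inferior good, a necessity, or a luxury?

The budget share rises as income rises, so η > 1.

luxury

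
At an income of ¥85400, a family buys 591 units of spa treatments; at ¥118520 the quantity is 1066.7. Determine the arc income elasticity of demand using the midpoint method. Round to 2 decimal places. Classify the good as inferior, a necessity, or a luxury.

1.77 (luxury)

ΔQ = 1066.7 − 591 = 475.7; midpoint Q̄ = (591 + 1066.7)/2 = 828.85.
ΔI = 118520 − 85400 = 33120; midpoint Ī = (85400 + 118520)/2 = 101960.
η = (ΔQ/Q̄) ÷ (ΔI/Ī) = (475.7/828.85) ÷ (33120/101960) = 1.77.
η > 1 ⇒ luxury.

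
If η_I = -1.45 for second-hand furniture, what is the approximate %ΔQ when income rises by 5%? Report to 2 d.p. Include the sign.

-7.25%

%ΔQ ≈ η × %ΔI = -1.45 × 5% = -7.25%.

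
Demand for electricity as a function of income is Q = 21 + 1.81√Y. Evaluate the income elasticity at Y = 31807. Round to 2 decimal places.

At Y = 31807: Q = 343.805.
dQ/dY = 1.81/(2√Y) = 0.00507443 at this income.
η = (dQ/dY)·(Y/Q) = 0.00507443 × (31807/343.805) = 0.47.

0.47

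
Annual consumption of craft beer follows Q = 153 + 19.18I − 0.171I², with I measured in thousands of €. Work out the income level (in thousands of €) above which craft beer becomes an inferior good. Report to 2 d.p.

dQ/dI = 19.18 − 0.342I.
The good is inferior where dQ/dI < 0. Setting dQ/dI = 0 gives I = 19.18 / 0.342 = 56.08.

56.08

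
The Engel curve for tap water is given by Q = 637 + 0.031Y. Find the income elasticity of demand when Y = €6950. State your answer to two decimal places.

0.25

At Y = 6950: Q = 852.450.
dQ/dY = 0.031.
η = (dQ/dY)·(Y/Q) = 0.031 × (6950/852.450) = 0.25.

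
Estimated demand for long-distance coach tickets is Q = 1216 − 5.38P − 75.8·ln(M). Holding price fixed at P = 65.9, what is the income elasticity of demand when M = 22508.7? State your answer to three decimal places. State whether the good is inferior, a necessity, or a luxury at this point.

-0.744 (inferior good)

At P = 65.9, M = 22508.7: Q = 101.816.
Holding P constant, ∂Q/∂M = -75.8/M = -0.00336759.
η_M = (∂Q/∂M)·(M/Q) = -0.00336759 × (22508.7/101.816) = -0.744.
Since η < 0, this is an inferior good.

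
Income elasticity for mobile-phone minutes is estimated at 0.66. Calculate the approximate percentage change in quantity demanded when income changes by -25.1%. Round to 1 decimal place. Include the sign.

%ΔQ ≈ η × %ΔI = 0.66 × (-25.1%) = -16.6%.

-16.6%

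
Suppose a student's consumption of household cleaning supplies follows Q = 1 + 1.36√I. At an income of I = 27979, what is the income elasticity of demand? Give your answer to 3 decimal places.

0.498

At I = 27979: Q = 228.486.
dQ/dI = 1.36/(2√I) = 0.0040653 at this income.
η = (dQ/dI)·(I/Q) = 0.0040653 × (27979/228.486) = 0.498.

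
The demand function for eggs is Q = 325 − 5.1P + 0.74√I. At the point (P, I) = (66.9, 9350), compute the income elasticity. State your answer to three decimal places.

At P = 66.9, I = 9350: Q = 55.365.
Holding P constant, ∂Q/∂I = 0.74/(2√I) = 0.00382645.
η_I = (∂Q/∂I)·(I/Q) = 0.00382645 × (9350/55.365) = 0.646.

0.646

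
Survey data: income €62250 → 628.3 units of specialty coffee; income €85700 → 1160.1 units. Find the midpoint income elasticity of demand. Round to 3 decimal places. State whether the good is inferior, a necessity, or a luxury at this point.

1.876 (luxury)

ΔQ = 1160.1 − 628.3 = 531.8; midpoint Q̄ = (628.3 + 1160.1)/2 = 894.2.
ΔI = 85700 − 62250 = 23450; midpoint Ī = (62250 + 85700)/2 = 73975.
η = (ΔQ/Q̄) ÷ (ΔI/Ī) = (531.8/894.2) ÷ (23450/73975) = 1.876.
η > 1 ⇒ luxury.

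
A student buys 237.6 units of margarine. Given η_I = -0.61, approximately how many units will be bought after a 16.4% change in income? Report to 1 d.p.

%ΔQ ≈ η × %ΔI = -0.61 × 16.4% = -10.004%.
New Q ≈ 237.6 × (1 − 0.10004) = 213.8.

213.8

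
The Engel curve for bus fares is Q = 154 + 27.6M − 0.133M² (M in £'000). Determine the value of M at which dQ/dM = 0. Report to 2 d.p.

103.76

dQ/dM = 27.6 − 0.266M.
The good is inferior where dQ/dM < 0. Setting dQ/dM = 0 gives M = 27.6 / 0.266 = 103.76.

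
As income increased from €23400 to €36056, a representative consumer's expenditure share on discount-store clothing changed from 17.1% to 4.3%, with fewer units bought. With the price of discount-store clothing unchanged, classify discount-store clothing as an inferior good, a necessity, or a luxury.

Quantity demanded falls as income rises, so η < 0.

inferior good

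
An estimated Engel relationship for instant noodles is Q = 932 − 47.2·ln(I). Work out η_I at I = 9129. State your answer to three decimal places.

-0.094

At I = 9129: Q = 501.573.
dQ/dI = -47.2/I = -0.00517034 at this income.
η = (dQ/dI)·(I/Q) = -0.00517034 × (9129/501.573) = -0.094.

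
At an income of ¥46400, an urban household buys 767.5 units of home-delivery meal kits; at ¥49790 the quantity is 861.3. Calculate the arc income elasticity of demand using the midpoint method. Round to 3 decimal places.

1.634

ΔQ = 861.3 − 767.5 = 93.8; midpoint Q̄ = (767.5 + 861.3)/2 = 814.4.
ΔI = 49790 − 46400 = 3390; midpoint Ī = (46400 + 49790)/2 = 48095.
η = (ΔQ/Q̄) ÷ (ΔI/Ī) = (93.8/814.4) ÷ (3390/48095) = 1.634.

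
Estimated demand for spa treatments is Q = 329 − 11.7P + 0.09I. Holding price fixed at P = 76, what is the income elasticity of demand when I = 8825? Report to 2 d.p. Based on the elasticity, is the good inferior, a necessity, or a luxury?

3.39 (luxury)

At P = 76, I = 8825: Q = 234.050.
Holding P constant, ∂Q/∂I = 0.09.
η_I = (∂Q/∂I)·(I/Q) = 0.09 × (8825/234.050) = 3.39.
Since η > 1, this is a luxury.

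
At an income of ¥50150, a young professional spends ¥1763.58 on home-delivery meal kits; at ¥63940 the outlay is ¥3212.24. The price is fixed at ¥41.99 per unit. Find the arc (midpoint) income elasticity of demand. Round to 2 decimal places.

With a constant price, Q₁ = 1763.58/41.99 = 42.000 and Q₂ = 3212.24/41.99 = 76.500 (equivalently, work directly with expenditure since P cancels).
Midpoint %ΔQ = (3212.24 − 1763.58)/2487.91 = 0.58228; midpoint %ΔI = (63940 − 50150)/57045 = 0.24174.
η = 0.58228 / 0.24174 = 2.41.

2.41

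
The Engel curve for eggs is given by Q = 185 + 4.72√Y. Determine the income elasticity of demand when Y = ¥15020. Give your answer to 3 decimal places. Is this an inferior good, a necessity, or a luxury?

0.379 (necessity)

At Y = 15020: Q = 763.465.
dQ/dY = 4.72/(2√Y) = 0.0192565 at this income.
η = (dQ/dY)·(Y/Q) = 0.0192565 × (15020/763.465) = 0.379.
Since 0 < η < 1, the good is a necessity.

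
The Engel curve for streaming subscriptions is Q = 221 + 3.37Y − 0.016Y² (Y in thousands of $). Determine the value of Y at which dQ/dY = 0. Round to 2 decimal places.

105.31

dQ/dY = 3.37 − 0.032Y.
The good is inferior where dQ/dY < 0. Setting dQ/dY = 0 gives Y = 3.37 / 0.032 = 105.31.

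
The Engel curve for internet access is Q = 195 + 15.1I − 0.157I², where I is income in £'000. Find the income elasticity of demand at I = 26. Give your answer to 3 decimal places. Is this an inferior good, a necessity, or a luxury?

At I = 26: Q = 481.4680.
dQ/dI = 15.1 − 0.314I = 6.93600.
η = (dQ/dI)·(I/Q) = 6.93600 × (26/481.4680) = 0.375.
0 < η < 1 ⇒ necessity.

0.375 (necessity)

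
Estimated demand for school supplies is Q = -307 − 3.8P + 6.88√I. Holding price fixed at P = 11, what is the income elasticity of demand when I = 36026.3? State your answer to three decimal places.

0.682

At P = 11, I = 36026.3: Q = 957.065.
Holding P constant, ∂Q/∂I = 6.88/(2√I) = 0.0181238.
η_I = (∂Q/∂I)·(I/Q) = 0.0181238 × (36026.3/957.065) = 0.682.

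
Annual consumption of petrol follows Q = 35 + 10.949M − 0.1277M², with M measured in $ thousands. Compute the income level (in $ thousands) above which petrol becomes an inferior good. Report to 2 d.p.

dQ/dM = 10.949 − 0.2554M.
The good is inferior where dQ/dM < 0. Setting dQ/dM = 0 gives M = 10.949 / 0.2554 = 42.87.

42.87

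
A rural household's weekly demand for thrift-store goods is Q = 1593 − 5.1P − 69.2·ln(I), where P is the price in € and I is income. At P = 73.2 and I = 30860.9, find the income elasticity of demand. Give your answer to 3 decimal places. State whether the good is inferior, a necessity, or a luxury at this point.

-0.137 (inferior good)

At P = 73.2, I = 30860.9: Q = 504.343.
Holding P constant, ∂Q/∂I = -69.2/I = -0.00224232.
η_I = (∂Q/∂I)·(I/Q) = -0.00224232 × (30860.9/504.343) = -0.137.
Since η < 0, this is an inferior good.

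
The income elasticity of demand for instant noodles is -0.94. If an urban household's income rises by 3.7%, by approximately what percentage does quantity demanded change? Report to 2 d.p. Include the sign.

-3.48%

%ΔQ ≈ η × %ΔI = -0.94 × 3.7% = -3.48%.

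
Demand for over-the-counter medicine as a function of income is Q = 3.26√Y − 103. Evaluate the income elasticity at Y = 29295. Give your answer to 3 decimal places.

At Y = 29295: Q = 454.974.
dQ/dY = 3.26/(2√Y) = 0.00952337 at this income.
η = (dQ/dY)·(Y/Q) = 0.00952337 × (29295/454.974) = 0.613.

0.613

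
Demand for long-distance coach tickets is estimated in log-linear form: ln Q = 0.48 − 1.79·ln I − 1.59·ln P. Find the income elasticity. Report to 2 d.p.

-1.79

In a log-linear demand, the coefficient on ln I is the income elasticity.
So η = -1.79.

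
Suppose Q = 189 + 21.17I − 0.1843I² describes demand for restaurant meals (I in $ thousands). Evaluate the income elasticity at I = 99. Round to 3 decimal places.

-3.170

At I = 99: Q = 478.5057.
dQ/dI = 21.17 − 0.3686I = -15.32140.
η = (dQ/dI)·(I/Q) = -15.32140 × (99/478.5057) = -3.170.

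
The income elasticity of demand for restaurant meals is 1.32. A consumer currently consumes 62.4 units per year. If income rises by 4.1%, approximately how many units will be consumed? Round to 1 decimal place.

65.8

%ΔQ ≈ η × %ΔI = 1.32 × 4.1% = 5.412%.
New Q ≈ 62.4 × (1 + 0.05412) = 65.8.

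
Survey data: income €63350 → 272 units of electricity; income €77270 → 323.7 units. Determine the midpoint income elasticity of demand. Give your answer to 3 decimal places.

ΔQ = 323.7 − 272 = 51.7; midpoint Q̄ = (272 + 323.7)/2 = 297.85.
ΔI = 77270 − 63350 = 13920; midpoint Ī = (63350 + 77270)/2 = 70310.
η = (ΔQ/Q̄) ÷ (ΔI/Ī) = (51.7/297.85) ÷ (13920/70310) = 0.877.

0.877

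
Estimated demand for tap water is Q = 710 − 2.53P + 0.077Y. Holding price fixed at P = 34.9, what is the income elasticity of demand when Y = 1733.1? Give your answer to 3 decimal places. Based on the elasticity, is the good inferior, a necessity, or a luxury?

At P = 34.9, Y = 1733.1: Q = 755.152.
Holding P constant, ∂Q/∂Y = 0.077.
η_Y = (∂Q/∂Y)·(Y/Q) = 0.077 × (1733.1/755.152) = 0.177.
Since 0 < η < 1, this is a necessity.

0.177 (necessity)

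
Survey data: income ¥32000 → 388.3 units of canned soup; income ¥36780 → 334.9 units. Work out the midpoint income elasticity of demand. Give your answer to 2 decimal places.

ΔQ = 334.9 − 388.3 = -53.4; midpoint Q̄ = (388.3 + 334.9)/2 = 361.6.
ΔI = 36780 − 32000 = 4780; midpoint Ī = (32000 + 36780)/2 = 34390.
η = (ΔQ/Q̄) ÷ (ΔI/Ī) = (-53.4/361.6) ÷ (4780/34390) = -1.06.

-1.06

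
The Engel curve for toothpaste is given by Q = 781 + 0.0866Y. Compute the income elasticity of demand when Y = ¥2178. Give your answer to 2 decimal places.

At Y = 2178: Q = 969.615.
dQ/dY = 0.0866.
η = (dQ/dY)·(Y/Q) = 0.0866 × (2178/969.615) = 0.19.

0.19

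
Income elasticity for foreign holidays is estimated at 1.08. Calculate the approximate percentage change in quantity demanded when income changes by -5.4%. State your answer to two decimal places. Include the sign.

%ΔQ ≈ η × %ΔI = 1.08 × (-5.4%) = -5.83%.

-5.83%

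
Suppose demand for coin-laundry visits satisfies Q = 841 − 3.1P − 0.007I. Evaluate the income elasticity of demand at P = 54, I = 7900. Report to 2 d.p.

-0.09

At P = 54, I = 7900: Q = 618.300.
Holding P constant, ∂Q/∂I = −0.007.
η_I = (∂Q/∂I)·(I/Q) = -0.007 × (7900/618.300) = -0.09.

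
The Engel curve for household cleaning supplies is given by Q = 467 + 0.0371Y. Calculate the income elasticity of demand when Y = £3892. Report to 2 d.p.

At Y = 3892: Q = 611.393.
dQ/dY = 0.0371.
η = (dQ/dY)·(Y/Q) = 0.0371 × (3892/611.393) = 0.24.

0.24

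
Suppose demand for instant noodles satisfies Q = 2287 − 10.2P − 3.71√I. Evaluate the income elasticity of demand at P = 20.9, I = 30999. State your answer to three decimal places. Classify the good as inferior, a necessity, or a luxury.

At P = 20.9, I = 30999: Q = 1420.618.
Holding P constant, ∂Q/∂I = -3.71/(2√I) = -0.0105359.
η_I = (∂Q/∂I)·(I/Q) = -0.0105359 × (30999/1420.618) = -0.230.
Since η < 0, this is an inferior good.

-0.230 (inferior good)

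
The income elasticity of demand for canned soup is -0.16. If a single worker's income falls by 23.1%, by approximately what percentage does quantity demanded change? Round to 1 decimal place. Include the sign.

3.7%

%ΔQ ≈ η × %ΔI = -0.16 × (-23.1%) = 3.7%.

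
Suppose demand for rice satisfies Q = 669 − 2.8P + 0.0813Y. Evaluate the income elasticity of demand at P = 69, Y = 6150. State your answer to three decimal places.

At P = 69, Y = 6150: Q = 975.795.
Holding P constant, ∂Q/∂Y = 0.0813.
η_Y = (∂Q/∂Y)·(Y/Q) = 0.0813 × (6150/975.795) = 0.512.

0.512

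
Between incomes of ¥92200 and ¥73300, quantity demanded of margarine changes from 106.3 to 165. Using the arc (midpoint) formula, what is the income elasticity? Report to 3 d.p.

ΔQ = 165 − 106.3 = 58.7; midpoint Q̄ = (106.3 + 165)/2 = 135.65.
ΔI = 73300 − 92200 = -18900; midpoint Ī = (92200 + 73300)/2 = 82750.
η = (ΔQ/Q̄) ÷ (ΔI/Ī) = (58.7/135.65) ÷ (-18900/82750) = -1.895.

-1.895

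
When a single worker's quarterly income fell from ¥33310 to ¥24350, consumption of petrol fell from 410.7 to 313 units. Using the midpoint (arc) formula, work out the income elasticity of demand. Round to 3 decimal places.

ΔQ = 313 − 410.7 = -97.7; midpoint Q̄ = (410.7 + 313)/2 = 361.85.
ΔI = 24350 − 33310 = -8960; midpoint Ī = (33310 + 24350)/2 = 28830.
η = (ΔQ/Q̄) ÷ (ΔI/Ī) = (-97.7/361.85) ÷ (-8960/28830) = 0.869.

0.869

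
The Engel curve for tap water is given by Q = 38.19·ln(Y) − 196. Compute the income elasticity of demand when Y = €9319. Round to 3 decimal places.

At Y = 9319: Q = 153.049.
dQ/dY = 38.19/Y = 0.00409808 at this income.
η = (dQ/dY)·(Y/Q) = 0.00409808 × (9319/153.049) = 0.250.

0.250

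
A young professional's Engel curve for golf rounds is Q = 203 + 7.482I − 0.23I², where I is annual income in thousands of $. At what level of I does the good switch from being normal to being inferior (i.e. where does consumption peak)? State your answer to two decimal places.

dQ/dI = 7.482 − 0.46I.
The good is inferior where dQ/dI < 0. Setting dQ/dI = 0 gives I = 7.482 / 0.46 = 16.27.

16.27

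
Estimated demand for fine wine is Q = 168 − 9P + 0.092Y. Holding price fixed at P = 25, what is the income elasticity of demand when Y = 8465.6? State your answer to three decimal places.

1.079

At P = 25, Y = 8465.6: Q = 721.835.
Holding P constant, ∂Q/∂Y = 0.092.
η_Y = (∂Q/∂Y)·(Y/Q) = 0.092 × (8465.6/721.835) = 1.079.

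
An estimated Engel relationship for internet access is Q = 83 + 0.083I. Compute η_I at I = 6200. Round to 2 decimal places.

At I = 6200: Q = 597.600.
dQ/dI = 0.083.
η = (dQ/dI)·(I/Q) = 0.083 × (6200/597.600) = 0.86.

0.86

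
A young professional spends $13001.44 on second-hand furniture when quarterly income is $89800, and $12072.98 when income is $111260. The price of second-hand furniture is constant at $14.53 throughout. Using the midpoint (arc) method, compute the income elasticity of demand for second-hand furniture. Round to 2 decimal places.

With a constant price, Q₁ = 13001.44/14.53 = 894.800 and Q₂ = 12072.98/14.53 = 830.900 (equivalently, work directly with expenditure since P cancels).
Midpoint %ΔQ = (12072.98 − 13001.44)/12537.21 = -0.07406; midpoint %ΔI = (111260 − 89800)/100530 = 0.21347.
η = -0.07406 / 0.21347 = -0.35.

-0.35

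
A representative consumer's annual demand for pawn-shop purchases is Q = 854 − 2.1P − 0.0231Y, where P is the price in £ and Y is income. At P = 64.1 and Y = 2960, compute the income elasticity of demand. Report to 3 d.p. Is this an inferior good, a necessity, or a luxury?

At P = 64.1, Y = 2960: Q = 651.014.
Holding P constant, ∂Q/∂Y = −0.0231.
η_Y = (∂Q/∂Y)·(Y/Q) = -0.0231 × (2960/651.014) = -0.105.
Since η < 0, this is an inferior good.

-0.105 (inferior good)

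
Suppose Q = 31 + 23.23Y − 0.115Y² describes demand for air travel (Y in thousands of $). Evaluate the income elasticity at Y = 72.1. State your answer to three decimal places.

At Y = 72.1: Q = 1108.0659.
dQ/dY = 23.23 − 0.23Y = 6.64700.
η = (dQ/dY)·(Y/Q) = 6.64700 × (72.1/1108.0659) = 0.433.

0.433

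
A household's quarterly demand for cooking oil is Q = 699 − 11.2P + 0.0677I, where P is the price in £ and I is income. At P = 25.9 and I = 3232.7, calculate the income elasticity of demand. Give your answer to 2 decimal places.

0.35

At P = 25.9, I = 3232.7: Q = 627.774.
Holding P constant, ∂Q/∂I = 0.0677.
η_I = (∂Q/∂I)·(I/Q) = 0.0677 × (3232.7/627.774) = 0.35.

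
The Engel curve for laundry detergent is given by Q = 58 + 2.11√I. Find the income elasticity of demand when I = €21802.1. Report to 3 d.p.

0.422

At I = 21802.1: Q = 369.553.
dQ/dI = 2.11/(2√I) = 0.00714502 at this income.
η = (dQ/dI)·(I/Q) = 0.00714502 × (21802.1/369.553) = 0.422.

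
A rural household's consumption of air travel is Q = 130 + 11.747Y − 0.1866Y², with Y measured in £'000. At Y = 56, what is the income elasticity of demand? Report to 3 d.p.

At Y = 56: Q = 202.6544.
dQ/dY = 11.747 − 0.3732Y = -9.15220.
η = (dQ/dY)·(Y/Q) = -9.15220 × (56/202.6544) = -2.529.

-2.529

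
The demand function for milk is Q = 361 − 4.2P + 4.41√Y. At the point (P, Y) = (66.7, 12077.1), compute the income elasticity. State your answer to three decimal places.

At P = 66.7, Y = 12077.1: Q = 565.501.
Holding P constant, ∂Q/∂Y = 4.41/(2√Y) = 0.0200645.
η_Y = (∂Q/∂Y)·(Y/Q) = 0.0200645 × (12077.1/565.501) = 0.429.

0.429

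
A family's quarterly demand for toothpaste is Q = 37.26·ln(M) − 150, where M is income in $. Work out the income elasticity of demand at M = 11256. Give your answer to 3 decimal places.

At M = 11256: Q = 197.586.
dQ/dM = 37.26/M = 0.00331023 at this income.
η = (dQ/dM)·(M/Q) = 0.00331023 × (11256/197.586) = 0.189.

0.189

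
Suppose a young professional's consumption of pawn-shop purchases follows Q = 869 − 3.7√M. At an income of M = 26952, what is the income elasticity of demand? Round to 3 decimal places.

-1.161

At M = 26952: Q = 261.569.
dQ/dM = -3.7/(2√M) = -0.0112688 at this income.
η = (dQ/dM)·(M/Q) = -0.0112688 × (26952/261.569) = -1.161.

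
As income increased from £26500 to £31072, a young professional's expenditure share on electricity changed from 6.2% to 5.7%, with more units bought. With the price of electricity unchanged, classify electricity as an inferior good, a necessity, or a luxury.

necessity

Quantity rises but the budget share falls as income rises, so 0 < η < 1.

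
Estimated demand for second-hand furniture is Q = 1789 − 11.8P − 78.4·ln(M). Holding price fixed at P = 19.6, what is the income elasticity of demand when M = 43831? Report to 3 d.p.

-0.109

At P = 19.6, M = 43831: Q = 719.773.
Holding P constant, ∂Q/∂M = -78.4/M = -0.00178869.
η_M = (∂Q/∂M)·(M/Q) = -0.00178869 × (43831/719.773) = -0.109.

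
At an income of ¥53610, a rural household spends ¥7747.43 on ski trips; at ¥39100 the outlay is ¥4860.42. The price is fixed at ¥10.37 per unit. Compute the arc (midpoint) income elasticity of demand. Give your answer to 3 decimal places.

With a constant price, Q₁ = 7747.43/10.37 = 747.100 and Q₂ = 4860.42/10.37 = 468.700 (equivalently, work directly with expenditure since P cancels).
Midpoint %ΔQ = (4860.42 − 7747.43)/6303.93 = -0.45797; midpoint %ΔI = (39100 − 53610)/46355 = -0.31302.
η = -0.45797 / -0.31302 = 1.463.

1.463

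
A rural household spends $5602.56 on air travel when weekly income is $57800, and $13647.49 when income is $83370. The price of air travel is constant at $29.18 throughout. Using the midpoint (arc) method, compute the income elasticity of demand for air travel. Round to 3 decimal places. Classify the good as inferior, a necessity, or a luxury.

With a constant price, Q₁ = 5602.56/29.18 = 192.000 and Q₂ = 13647.49/29.18 = 467.700 (equivalently, work directly with expenditure since P cancels).
Midpoint %ΔQ = (13647.49 − 5602.56)/9625.03 = 0.83583; midpoint %ΔI = (83370 − 57800)/70585 = 0.36226.
η = 0.83583 / 0.36226 = 2.307.
η > 1 ⇒ luxury.

2.307 (luxury)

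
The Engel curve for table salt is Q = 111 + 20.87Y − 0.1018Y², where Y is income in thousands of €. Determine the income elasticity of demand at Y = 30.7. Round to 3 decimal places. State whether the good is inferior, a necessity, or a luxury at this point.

0.684 (necessity)

At Y = 30.7: Q = 655.7635.
dQ/dY = 20.87 − 0.2036Y = 14.61948.
η = (dQ/dY)·(Y/Q) = 14.61948 × (30.7/655.7635) = 0.684.
0 < η < 1 ⇒ necessity.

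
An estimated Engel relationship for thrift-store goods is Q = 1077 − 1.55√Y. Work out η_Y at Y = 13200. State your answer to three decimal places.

-0.099

At Y = 13200: Q = 898.919.
dQ/dY = -1.55/(2√Y) = -0.00674551 at this income.
η = (dQ/dY)·(Y/Q) = -0.00674551 × (13200/898.919) = -0.099.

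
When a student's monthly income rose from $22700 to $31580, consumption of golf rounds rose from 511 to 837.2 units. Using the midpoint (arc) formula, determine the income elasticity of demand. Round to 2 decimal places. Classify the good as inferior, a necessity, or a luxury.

1.48 (luxury)

ΔQ = 837.2 − 511 = 326.2; midpoint Q̄ = (511 + 837.2)/2 = 674.1.
ΔI = 31580 − 22700 = 8880; midpoint Ī = (22700 + 31580)/2 = 27140.
η = (ΔQ/Q̄) ÷ (ΔI/Ī) = (326.2/674.1) ÷ (8880/27140) = 1.48.
η > 1 ⇒ luxury.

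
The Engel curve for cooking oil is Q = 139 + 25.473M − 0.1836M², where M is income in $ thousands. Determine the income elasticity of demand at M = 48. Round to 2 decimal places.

At M = 48: Q = 938.6896.
dQ/dM = 25.473 − 0.3672M = 7.84740.
η = (dQ/dM)·(M/Q) = 7.84740 × (48/938.6896) = 0.40.

0.40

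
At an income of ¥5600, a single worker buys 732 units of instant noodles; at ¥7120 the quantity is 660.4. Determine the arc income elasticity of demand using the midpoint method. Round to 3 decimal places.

-0.430

ΔQ = 660.4 − 732 = -71.6; midpoint Q̄ = (732 + 660.4)/2 = 696.2.
ΔI = 7120 − 5600 = 1520; midpoint Ī = (5600 + 7120)/2 = 6360.
η = (ΔQ/Q̄) ÷ (ΔI/Ī) = (-71.6/696.2) ÷ (1520/6360) = -0.430.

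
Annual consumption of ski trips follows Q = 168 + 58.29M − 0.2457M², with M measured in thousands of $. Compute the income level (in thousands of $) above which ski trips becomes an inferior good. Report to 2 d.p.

dQ/dM = 58.29 − 0.4914M.
The good is inferior where dQ/dM < 0. Setting dQ/dM = 0 gives M = 58.29 / 0.4914 = 118.62.

118.62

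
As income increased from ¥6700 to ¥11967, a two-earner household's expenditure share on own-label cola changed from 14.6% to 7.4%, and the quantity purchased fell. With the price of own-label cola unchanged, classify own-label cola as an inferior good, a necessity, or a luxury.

inferior good

Quantity demanded falls as income rises, so η < 0.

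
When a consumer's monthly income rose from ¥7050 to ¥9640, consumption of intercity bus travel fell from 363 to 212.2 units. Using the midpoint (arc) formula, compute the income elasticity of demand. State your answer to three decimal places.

-1.689

ΔQ = 212.2 − 363 = -150.8; midpoint Q̄ = (363 + 212.2)/2 = 287.6.
ΔI = 9640 − 7050 = 2590; midpoint Ī = (7050 + 9640)/2 = 8345.
η = (ΔQ/Q̄) ÷ (ΔI/Ī) = (-150.8/287.6) ÷ (2590/8345) = -1.689.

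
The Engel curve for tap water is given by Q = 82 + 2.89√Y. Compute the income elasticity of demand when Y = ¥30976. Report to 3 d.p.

At Y = 30976: Q = 590.640.
dQ/dY = 2.89/(2√Y) = 0.00821023 at this income.
η = (dQ/dY)·(Y/Q) = 0.00821023 × (30976/590.640) = 0.431.

0.431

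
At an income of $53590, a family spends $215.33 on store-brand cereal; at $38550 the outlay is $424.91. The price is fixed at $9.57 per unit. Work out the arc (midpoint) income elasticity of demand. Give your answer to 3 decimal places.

-2.005

With a constant price, Q₁ = 215.33/9.57 = 22.501 and Q₂ = 424.91/9.57 = 44.400 (equivalently, work directly with expenditure since P cancels).
Midpoint %ΔQ = (424.91 − 215.33)/320.12 = 0.65469; midpoint %ΔI = (38550 − 53590)/46070 = -0.32646.
η = 0.65469 / -0.32646 = -2.005.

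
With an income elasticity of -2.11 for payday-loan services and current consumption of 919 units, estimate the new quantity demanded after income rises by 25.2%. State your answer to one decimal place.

%ΔQ ≈ η × %ΔI = -2.11 × 25.2% = -53.172%.
New Q ≈ 919 × (1 − 0.53172) = 430.3.

430.3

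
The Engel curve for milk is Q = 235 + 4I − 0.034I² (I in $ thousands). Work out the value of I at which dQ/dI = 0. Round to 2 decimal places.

58.82

dQ/dI = 4 − 0.068I.
The good is inferior where dQ/dI < 0. Setting dQ/dI = 0 gives I = 4 / 0.068 = 58.82.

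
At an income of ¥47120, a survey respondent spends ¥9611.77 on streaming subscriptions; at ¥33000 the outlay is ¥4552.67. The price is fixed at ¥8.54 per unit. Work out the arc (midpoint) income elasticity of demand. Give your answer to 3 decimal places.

With a constant price, Q₁ = 9611.77/8.54 = 1125.500 and Q₂ = 4552.67/8.54 = 533.100 (equivalently, work directly with expenditure since P cancels).
Midpoint %ΔQ = (4552.67 − 9611.77)/7082.22 = -0.71434; midpoint %ΔI = (33000 − 47120)/40060 = -0.35247.
η = -0.71434 / -0.35247 = 2.027.

2.027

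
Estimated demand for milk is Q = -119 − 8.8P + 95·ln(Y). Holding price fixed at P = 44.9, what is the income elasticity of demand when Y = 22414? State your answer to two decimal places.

At P = 44.9, Y = 22414: Q = 437.537.
Holding P constant, ∂Q/∂Y = 95/Y = 0.00423842.
η_Y = (∂Q/∂Y)·(Y/Q) = 0.00423842 × (22414/437.537) = 0.22.

0.22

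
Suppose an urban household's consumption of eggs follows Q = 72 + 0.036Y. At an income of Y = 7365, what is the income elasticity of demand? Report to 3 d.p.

At Y = 7365: Q = 337.140.
dQ/dY = 0.036.
η = (dQ/dY)·(Y/Q) = 0.036 × (7365/337.140) = 0.786.

0.786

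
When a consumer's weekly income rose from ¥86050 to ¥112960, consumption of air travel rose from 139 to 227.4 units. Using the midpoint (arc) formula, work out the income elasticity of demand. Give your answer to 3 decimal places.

ΔQ = 227.4 − 139 = 88.4; midpoint Q̄ = (139 + 227.4)/2 = 183.2.
ΔI = 112960 − 86050 = 26910; midpoint Ī = (86050 + 112960)/2 = 99505.
η = (ΔQ/Q̄) ÷ (ΔI/Ī) = (88.4/183.2) ÷ (26910/99505) = 1.784.

1.784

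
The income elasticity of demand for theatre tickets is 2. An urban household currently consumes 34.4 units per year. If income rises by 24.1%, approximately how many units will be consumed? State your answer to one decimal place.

51.0

%ΔQ ≈ η × %ΔI = 2 × 24.1% = 48.2%.
New Q ≈ 34.4 × (1 + 0.482) = 51.0.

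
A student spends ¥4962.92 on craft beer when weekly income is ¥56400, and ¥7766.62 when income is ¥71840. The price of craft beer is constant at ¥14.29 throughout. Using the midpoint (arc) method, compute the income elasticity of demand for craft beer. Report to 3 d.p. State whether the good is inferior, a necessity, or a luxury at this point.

With a constant price, Q₁ = 4962.92/14.29 = 347.300 and Q₂ = 7766.62/14.29 = 543.500 (equivalently, work directly with expenditure since P cancels).
Midpoint %ΔQ = (7766.62 − 4962.92)/6364.77 = 0.44050; midpoint %ΔI = (71840 − 56400)/64120 = 0.24080.
η = 0.44050 / 0.24080 = 1.829.
η > 1 ⇒ luxury.

1.829 (luxury)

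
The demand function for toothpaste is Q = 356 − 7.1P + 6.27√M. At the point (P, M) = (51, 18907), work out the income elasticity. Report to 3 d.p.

At P = 51, M = 18907: Q = 856.042.
Holding P constant, ∂Q/∂M = 6.27/(2√M) = 0.0227995.
η_M = (∂Q/∂M)·(M/Q) = 0.0227995 × (18907/856.042) = 0.504.

0.504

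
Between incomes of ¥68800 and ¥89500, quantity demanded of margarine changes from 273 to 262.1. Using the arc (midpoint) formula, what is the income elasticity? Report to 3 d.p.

-0.156

ΔQ = 262.1 − 273 = -10.9; midpoint Q̄ = (273 + 262.1)/2 = 267.55.
ΔI = 89500 − 68800 = 20700; midpoint Ī = (68800 + 89500)/2 = 79150.
η = (ΔQ/Q̄) ÷ (ΔI/Ī) = (-10.9/267.55) ÷ (20700/79150) = -0.156.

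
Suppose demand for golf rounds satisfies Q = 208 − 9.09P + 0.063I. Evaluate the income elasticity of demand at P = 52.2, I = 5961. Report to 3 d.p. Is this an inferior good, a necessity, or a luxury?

3.444 (luxury)

At P = 52.2, I = 5961: Q = 109.045.
Holding P constant, ∂Q/∂I = 0.063.
η_I = (∂Q/∂I)·(I/Q) = 0.063 × (5961/109.045) = 3.444.
Since η > 1, this is a luxury.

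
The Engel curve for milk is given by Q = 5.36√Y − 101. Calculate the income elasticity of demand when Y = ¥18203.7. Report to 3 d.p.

At Y = 18203.7: Q = 622.177.
dQ/dY = 5.36/(2√Y) = 0.0198635 at this income.
η = (dQ/dY)·(Y/Q) = 0.0198635 × (18203.7/622.177) = 0.581.

0.581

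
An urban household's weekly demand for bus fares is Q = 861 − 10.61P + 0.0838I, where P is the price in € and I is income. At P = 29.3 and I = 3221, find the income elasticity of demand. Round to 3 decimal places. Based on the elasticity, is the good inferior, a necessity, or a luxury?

0.329 (necessity)

At P = 29.3, I = 3221: Q = 820.047.
Holding P constant, ∂Q/∂I = 0.0838.
η_I = (∂Q/∂I)·(I/Q) = 0.0838 × (3221/820.047) = 0.329.
Since 0 < η < 1, this is a necessity.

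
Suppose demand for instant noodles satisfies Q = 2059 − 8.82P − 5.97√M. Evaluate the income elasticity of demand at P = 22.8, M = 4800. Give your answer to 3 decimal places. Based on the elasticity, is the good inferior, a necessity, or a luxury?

At P = 22.8, M = 4800: Q = 1444.290.
Holding P constant, ∂Q/∂M = -5.97/(2√M) = -0.0430848.
η_M = (∂Q/∂M)·(M/Q) = -0.0430848 × (4800/1444.290) = -0.143.
Since η < 0, this is an inferior good.

-0.143 (inferior good)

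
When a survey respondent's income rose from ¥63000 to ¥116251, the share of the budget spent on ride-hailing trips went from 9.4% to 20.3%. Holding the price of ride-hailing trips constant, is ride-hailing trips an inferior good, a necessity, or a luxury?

luxury

The budget share rises as income rises, so η > 1.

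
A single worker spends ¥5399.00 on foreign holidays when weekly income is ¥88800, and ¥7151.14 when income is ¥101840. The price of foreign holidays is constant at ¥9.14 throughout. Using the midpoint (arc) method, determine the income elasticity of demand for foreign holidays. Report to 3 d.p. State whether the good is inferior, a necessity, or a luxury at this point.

2.041 (luxury)

With a constant price, Q₁ = 5399.00/9.14 = 590.700 and Q₂ = 7151.14/9.14 = 782.400 (equivalently, work directly with expenditure since P cancels).
Midpoint %ΔQ = (7151.14 − 5399.00)/6275.07 = 0.27922; midpoint %ΔI = (101840 − 88800)/95320 = 0.13680.
η = 0.27922 / 0.13680 = 2.041.
η > 1 ⇒ luxury.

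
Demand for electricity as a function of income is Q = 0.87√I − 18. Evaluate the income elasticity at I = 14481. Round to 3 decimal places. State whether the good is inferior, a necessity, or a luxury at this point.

0.604 (necessity)

At I = 14481: Q = 86.693.
dQ/dI = 0.87/(2√I) = 0.00361485 at this income.
η = (dQ/dI)·(I/Q) = 0.00361485 × (14481/86.693) = 0.604.
Since 0 < η < 1, the good is a necessity.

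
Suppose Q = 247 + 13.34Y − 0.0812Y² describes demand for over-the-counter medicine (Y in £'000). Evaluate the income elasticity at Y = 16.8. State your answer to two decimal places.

At Y = 16.8: Q = 448.1941.
dQ/dY = 13.34 − 0.1624Y = 10.61168.
η = (dQ/dY)·(Y/Q) = 10.61168 × (16.8/448.1941) = 0.40.

0.40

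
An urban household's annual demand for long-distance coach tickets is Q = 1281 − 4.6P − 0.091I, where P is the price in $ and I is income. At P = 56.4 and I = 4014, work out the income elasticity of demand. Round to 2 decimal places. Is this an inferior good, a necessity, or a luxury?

-0.56 (inferior good)

At P = 56.4, I = 4014: Q = 656.286.
Holding P constant, ∂Q/∂I = −0.091.
η_I = (∂Q/∂I)·(I/Q) = -0.091 × (4014/656.286) = -0.56.
Since η < 0, this is an inferior good.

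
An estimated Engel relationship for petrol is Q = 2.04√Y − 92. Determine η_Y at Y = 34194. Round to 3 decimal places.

0.661

At Y = 34194: Q = 285.229.
dQ/dY = 2.04/(2√Y) = 0.00551601 at this income.
η = (dQ/dY)·(Y/Q) = 0.00551601 × (34194/285.229) = 0.661.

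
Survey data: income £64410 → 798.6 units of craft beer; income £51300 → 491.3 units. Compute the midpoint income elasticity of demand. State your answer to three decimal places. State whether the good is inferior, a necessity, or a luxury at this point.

2.103 (luxury)

ΔQ = 491.3 − 798.6 = -307.3; midpoint Q̄ = (798.6 + 491.3)/2 = 644.95.
ΔI = 51300 − 64410 = -13110; midpoint Ī = (64410 + 51300)/2 = 57855.
η = (ΔQ/Q̄) ÷ (ΔI/Ī) = (-307.3/644.95) ÷ (-13110/57855) = 2.103.
η > 1 ⇒ luxury.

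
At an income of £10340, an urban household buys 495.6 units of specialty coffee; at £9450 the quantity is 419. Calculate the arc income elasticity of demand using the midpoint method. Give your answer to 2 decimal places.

1.86

ΔQ = 419 − 495.6 = -76.6; midpoint Q̄ = (495.6 + 419)/2 = 457.3.
ΔI = 9450 − 10340 = -890; midpoint Ī = (10340 + 9450)/2 = 9895.
η = (ΔQ/Q̄) ÷ (ΔI/Ī) = (-76.6/457.3) ÷ (-890/9895) = 1.86.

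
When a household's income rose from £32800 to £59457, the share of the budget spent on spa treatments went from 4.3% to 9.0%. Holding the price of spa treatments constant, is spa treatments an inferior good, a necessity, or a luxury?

The budget share rises as income rises, so η > 1.

luxury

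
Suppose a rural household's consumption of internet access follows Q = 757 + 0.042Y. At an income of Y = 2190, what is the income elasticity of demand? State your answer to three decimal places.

At Y = 2190: Q = 848.980.
dQ/dY = 0.042.
η = (dQ/dY)·(Y/Q) = 0.042 × (2190/848.980) = 0.108.

0.108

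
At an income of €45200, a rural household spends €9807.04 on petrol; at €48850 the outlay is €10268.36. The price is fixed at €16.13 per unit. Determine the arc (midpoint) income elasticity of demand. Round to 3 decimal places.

With a constant price, Q₁ = 9807.04/16.13 = 608.000 and Q₂ = 10268.36/16.13 = 636.600 (equivalently, work directly with expenditure since P cancels).
Midpoint %ΔQ = (10268.36 − 9807.04)/10037.70 = 0.04596; midpoint %ΔI = (48850 − 45200)/47025 = 0.07762.
η = 0.04596 / 0.07762 = 0.592.

0.592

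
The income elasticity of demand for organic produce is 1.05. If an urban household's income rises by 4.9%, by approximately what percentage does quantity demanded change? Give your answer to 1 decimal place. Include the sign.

5.1%

%ΔQ ≈ η × %ΔI = 1.05 × 4.9% = 5.1%.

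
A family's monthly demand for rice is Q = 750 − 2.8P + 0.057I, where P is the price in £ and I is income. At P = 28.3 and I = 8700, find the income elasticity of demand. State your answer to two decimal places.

0.43

At P = 28.3, I = 8700: Q = 1166.660.
Holding P constant, ∂Q/∂I = 0.057.
η_I = (∂Q/∂I)·(I/Q) = 0.057 × (8700/1166.660) = 0.43.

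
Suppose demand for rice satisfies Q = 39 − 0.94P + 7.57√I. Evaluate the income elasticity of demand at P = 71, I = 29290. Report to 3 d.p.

0.511

At P = 71, I = 29290: Q = 1267.814.
Holding P constant, ∂Q/∂I = 7.57/(2√I) = 0.022116.
η_I = (∂Q/∂I)·(I/Q) = 0.022116 × (29290/1267.814) = 0.511.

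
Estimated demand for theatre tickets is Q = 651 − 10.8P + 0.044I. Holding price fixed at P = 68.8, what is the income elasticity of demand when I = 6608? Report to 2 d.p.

1.46

At P = 68.8, I = 6608: Q = 198.712.
Holding P constant, ∂Q/∂I = 0.044.
η_I = (∂Q/∂I)·(I/Q) = 0.044 × (6608/198.712) = 1.46.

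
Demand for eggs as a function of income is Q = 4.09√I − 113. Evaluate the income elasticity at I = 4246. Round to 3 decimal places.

At I = 4246: Q = 153.510.
dQ/dI = 4.09/(2√I) = 0.0313836 at this income.
η = (dQ/dI)·(I/Q) = 0.0313836 × (4246/153.510) = 0.868.

0.868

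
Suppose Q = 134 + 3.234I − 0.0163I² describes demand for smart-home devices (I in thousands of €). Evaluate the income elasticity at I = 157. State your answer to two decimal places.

-1.23

At I = 157: Q = 239.9593.
dQ/dI = 3.234 − 0.0326I = -1.88420.
η = (dQ/dI)·(I/Q) = -1.88420 × (157/239.9593) = -1.23.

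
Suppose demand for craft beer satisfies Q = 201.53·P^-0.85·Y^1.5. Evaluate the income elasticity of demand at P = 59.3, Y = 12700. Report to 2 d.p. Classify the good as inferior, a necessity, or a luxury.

1.50 (luxury)

For a multiplicative demand Q = A·P^α·Y^β, the income elasticity is β everywhere.
Here β = 1.5, so η = 1.50.
Since η > 1, this is a luxury.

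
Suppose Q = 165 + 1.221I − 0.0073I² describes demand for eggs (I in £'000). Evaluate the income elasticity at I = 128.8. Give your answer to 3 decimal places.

-0.422

At I = 128.8: Q = 201.1619.
dQ/dI = 1.221 − 0.0146I = -0.65948.
η = (dQ/dI)·(I/Q) = -0.65948 × (128.8/201.1619) = -0.422.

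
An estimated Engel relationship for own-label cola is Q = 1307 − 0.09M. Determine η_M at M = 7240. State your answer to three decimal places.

At M = 7240: Q = 655.400.
dQ/dM = −0.09.
η = (dQ/dM)·(M/Q) = -0.09 × (7240/655.400) = -0.994.

-0.994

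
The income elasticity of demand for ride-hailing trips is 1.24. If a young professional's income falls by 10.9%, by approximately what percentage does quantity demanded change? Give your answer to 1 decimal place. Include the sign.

%ΔQ ≈ η × %ΔI = 1.24 × (-10.9%) = -13.5%.

-13.5%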